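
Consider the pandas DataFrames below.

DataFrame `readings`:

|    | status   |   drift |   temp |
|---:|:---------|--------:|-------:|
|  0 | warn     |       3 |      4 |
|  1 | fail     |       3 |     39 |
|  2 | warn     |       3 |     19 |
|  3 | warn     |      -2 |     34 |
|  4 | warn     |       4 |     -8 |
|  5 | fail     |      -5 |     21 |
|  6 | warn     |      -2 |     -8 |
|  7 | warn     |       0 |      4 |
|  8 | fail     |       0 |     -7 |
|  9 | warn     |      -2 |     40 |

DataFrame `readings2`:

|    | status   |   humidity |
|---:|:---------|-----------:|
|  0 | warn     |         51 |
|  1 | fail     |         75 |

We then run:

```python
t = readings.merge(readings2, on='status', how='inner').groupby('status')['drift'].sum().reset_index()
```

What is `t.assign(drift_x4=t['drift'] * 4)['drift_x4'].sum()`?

8

merge on 'status' (how='inner') → 10 rows:
  status  drift  temp  humidity
0   warn      3     4        51
1   fail      3    39        75
2   warn      3    19        51
3   warn     -2    34        51
4   warn      4    -8        51
5   fail     -5    21        75
6   warn     -2    -8        51
7   warn      0     4        51
8   fail      0    -7        75
9   warn     -2    40        51
group by status, sum of drift:
status
fail   -2
warn    4
Name: drift, dtype: int64
reset_index():
  status  drift
0   fail     -2
1   warn      4
add column drift_x4 = t['drift'] * 4:
  status  drift  drift_x4
0   fail     -2        -8
1   warn      4        16
So sum() = 8.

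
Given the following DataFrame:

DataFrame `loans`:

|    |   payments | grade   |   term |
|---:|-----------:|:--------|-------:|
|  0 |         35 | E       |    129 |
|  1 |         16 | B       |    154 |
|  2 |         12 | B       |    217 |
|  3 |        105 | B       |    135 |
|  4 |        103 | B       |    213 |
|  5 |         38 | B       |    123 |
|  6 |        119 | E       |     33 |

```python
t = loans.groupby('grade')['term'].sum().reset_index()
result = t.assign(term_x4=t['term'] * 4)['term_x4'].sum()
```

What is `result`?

group by grade, sum of term:
grade
B    842
E    162
Name: term, dtype: int64
reset_index():
  grade  term
0     B   842
1     E   162
add column term_x4 = t['term'] * 4:
  grade  term  term_x4
0     B   842     3368
1     E   162      648
Hence 4016.

4016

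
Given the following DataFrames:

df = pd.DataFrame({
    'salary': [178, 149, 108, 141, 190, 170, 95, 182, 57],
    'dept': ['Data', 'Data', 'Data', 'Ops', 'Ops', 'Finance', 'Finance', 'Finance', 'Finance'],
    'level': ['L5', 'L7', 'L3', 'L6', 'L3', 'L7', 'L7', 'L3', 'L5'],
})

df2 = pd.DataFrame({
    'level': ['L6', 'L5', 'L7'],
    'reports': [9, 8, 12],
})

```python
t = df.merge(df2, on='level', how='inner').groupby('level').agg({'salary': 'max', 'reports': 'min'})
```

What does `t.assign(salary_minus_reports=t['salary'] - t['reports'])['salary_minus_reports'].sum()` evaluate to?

460

merge on 'level' (how='inner') → 6 rows:
   salary     dept level  reports
0     178     Data    L5        8
1     149     Data    L7       12
2     141      Ops    L6        9
3     170  Finance    L7       12
4      95  Finance    L7       12
5      57  Finance    L5        8
group by level: max(salary), min(reports):
       salary  reports
level                 
L5        178        8
L6        141        9
L7        170       12
add column salary_minus_reports = t['salary'] - t['reports']:
       salary  reports  salary_minus_reports
level                                       
L5        178        8                   170
L6        141        9                   132
L7        170       12                   158
Finally, sum of column 'salary_minus_reports' = 460.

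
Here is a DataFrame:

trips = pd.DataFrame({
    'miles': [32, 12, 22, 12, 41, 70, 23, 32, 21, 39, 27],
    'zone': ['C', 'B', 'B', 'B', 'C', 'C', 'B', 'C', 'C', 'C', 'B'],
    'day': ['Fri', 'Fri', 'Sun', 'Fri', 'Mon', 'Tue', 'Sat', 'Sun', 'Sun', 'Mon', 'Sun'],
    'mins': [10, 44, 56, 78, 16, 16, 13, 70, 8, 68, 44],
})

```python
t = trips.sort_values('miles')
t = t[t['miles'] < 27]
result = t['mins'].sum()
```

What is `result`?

199

sort by miles:
    miles zone  day  mins
1      12    B  Fri    44
3      12    B  Fri    78
8      21    C  Sun     8
2      22    B  Sun    56
6      23    B  Sat    13
10     27    B  Sun    44
0      32    C  Fri    10
7      32    C  Sun    70
9      39    C  Mon    68
4      41    C  Mon    16
5      70    C  Tue    16
filter rows where miles < 27:
   miles zone  day  mins
1     12    B  Fri    44
3     12    B  Fri    78
8     21    C  Sun     8
2     22    B  Sun    56
6     23    B  Sat    13
Finally, sum of column 'mins' = 199.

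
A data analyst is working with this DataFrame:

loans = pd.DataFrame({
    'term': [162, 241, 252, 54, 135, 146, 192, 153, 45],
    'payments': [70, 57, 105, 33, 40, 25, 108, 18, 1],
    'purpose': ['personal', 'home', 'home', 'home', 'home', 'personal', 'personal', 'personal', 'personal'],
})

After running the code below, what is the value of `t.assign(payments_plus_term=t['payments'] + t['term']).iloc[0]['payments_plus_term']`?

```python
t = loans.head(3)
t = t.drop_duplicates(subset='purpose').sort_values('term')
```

232

take first 3 rows:
   term  payments   purpose
0   162        70  personal
1   241        57      home
2   252       105      home
drop duplicate purpose (keep=first):
   term  payments   purpose
0   162        70  personal
1   241        57      home
sort by term:
   term  payments   purpose
0   162        70  personal
1   241        57      home
add column payments_plus_term = t['payments'] + t['term']:
   term  payments   purpose  payments_plus_term
0   162        70  personal                 232
1   241        57      home                 298
Finally, value at position 0, column 'payments_plus_term' = 232.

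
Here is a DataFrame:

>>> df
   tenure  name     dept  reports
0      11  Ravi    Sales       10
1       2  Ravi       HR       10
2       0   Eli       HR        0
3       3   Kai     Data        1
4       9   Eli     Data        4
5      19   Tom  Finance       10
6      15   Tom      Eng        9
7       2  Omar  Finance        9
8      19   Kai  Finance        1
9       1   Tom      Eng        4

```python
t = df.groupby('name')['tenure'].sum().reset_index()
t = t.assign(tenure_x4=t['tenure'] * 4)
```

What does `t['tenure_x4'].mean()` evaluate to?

group by name, sum of tenure:
name
Eli      9
Kai     22
Omar     2
Ravi    13
Tom     35
Name: tenure, dtype: int64
reset_index():
   name  tenure
0   Eli       9
1   Kai      22
2  Omar       2
3  Ravi      13
4   Tom      35
add column tenure_x4 = t['tenure'] * 4:
   name  tenure  tenure_x4
0   Eli       9         36
1   Kai      22         88
2  Omar       2          8
3  Ravi      13         52
4   Tom      35        140
Hence 64.8.

64.8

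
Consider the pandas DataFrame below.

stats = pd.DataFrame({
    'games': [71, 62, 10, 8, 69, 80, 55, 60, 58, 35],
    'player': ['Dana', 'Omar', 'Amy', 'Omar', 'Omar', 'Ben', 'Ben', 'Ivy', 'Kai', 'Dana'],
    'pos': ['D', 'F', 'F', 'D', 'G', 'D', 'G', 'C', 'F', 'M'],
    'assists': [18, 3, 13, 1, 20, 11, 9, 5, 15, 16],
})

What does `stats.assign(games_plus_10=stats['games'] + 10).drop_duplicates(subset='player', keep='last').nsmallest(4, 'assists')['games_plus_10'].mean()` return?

add column games_plus_10 = stats['games'] + 10:
   games player pos  assists  games_plus_10
0     71   Dana   D       18             81
1     62   Omar   F        3             72
2     10    Amy   F       13             20
3      8   Omar   D        1             18
4     69   Omar   G       20             79
5     80    Ben   D       11             90
6     55    Ben   G        9             65
7     60    Ivy   C        5             70
8     58    Kai   F       15             68
9     35   Dana   M       16             45
drop duplicate player (keep=last):
   games player pos  assists  games_plus_10
2     10    Amy   F       13             20
4     69   Omar   G       20             79
6     55    Ben   G        9             65
7     60    Ivy   C        5             70
8     58    Kai   F       15             68
9     35   Dana   M       16             45
take 4 rows with smallest assists:
   games player pos  assists  games_plus_10
7     60    Ivy   C        5             70
6     55    Ben   G        9             65
2     10    Amy   F       13             20
8     58    Kai   F       15             68

55.75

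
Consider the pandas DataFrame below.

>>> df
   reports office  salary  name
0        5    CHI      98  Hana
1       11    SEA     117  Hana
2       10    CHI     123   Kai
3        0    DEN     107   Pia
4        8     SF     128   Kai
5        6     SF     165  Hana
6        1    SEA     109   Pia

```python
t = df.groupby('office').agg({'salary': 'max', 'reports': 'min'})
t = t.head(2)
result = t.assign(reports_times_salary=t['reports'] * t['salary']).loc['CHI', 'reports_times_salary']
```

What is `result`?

615

group by office: max(salary), min(reports):
        salary  reports
office                 
CHI        123        5
DEN        107        0
SEA        117        1
SF         165        6
take first 2 rows:
        salary  reports
office                 
CHI        123        5
DEN        107        0
add column reports_times_salary = t['reports'] * t['salary']:
        salary  reports  reports_times_salary
office                                       
CHI        123        5                   615
DEN        107        0                     0
Then the value at row 'CHI', column 'reports_times_salary': 615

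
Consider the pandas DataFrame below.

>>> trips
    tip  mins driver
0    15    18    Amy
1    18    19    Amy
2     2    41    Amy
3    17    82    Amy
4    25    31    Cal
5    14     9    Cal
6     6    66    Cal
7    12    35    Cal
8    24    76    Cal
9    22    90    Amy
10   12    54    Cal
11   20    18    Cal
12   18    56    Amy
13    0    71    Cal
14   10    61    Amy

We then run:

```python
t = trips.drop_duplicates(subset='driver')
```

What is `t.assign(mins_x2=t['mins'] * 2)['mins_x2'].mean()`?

49.0

drop duplicate driver (keep=first):
   tip  mins driver
0   15    18    Amy
4   25    31    Cal
add column mins_x2 = t['mins'] * 2:
   tip  mins driver  mins_x2
0   15    18    Amy       36
4   25    31    Cal       62
So mean() = 49.0.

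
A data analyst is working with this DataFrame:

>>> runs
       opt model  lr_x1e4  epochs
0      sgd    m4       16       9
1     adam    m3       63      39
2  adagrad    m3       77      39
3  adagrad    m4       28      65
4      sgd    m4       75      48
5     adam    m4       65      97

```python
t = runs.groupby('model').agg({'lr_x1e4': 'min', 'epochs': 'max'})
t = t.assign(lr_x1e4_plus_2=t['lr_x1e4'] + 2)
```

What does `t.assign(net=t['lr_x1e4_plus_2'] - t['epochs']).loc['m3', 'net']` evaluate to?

group by model: min(lr_x1e4), max(epochs):
       lr_x1e4  epochs
model                 
m3          63      39
m4          16      97
add column lr_x1e4_plus_2 = t['lr_x1e4'] + 2:
       lr_x1e4  epochs  lr_x1e4_plus_2
model                                 
m3          63      39              65
m4          16      97              18
add column net = t['lr_x1e4_plus_2'] - t['epochs']:
       lr_x1e4  epochs  lr_x1e4_plus_2  net
model                                      
m3          63      39              65   26
m4          16      97              18  -79
value at row 'm3', column 'net' → 26

26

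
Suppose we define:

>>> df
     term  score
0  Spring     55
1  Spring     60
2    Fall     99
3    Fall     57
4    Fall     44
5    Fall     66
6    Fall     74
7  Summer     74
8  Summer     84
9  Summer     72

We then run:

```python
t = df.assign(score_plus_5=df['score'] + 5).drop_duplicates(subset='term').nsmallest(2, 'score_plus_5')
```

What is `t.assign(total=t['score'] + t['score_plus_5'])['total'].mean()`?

134.0

add column score_plus_5 = df['score'] + 5:
     term  score  score_plus_5
0  Spring     55            60
1  Spring     60            65
2    Fall     99           104
3    Fall     57            62
4    Fall     44            49
5    Fall     66            71
6    Fall     74            79
7  Summer     74            79
8  Summer     84            89
9  Summer     72            77
drop duplicate term (keep=first):
     term  score  score_plus_5
0  Spring     55            60
2    Fall     99           104
7  Summer     74            79
take 2 rows with smallest score_plus_5:
     term  score  score_plus_5
0  Spring     55            60
7  Summer     74            79
add column total = t['score'] + t['score_plus_5']:
     term  score  score_plus_5  total
0  Spring     55            60    115
7  Summer     74            79    153
mean of column 'total' → 134.0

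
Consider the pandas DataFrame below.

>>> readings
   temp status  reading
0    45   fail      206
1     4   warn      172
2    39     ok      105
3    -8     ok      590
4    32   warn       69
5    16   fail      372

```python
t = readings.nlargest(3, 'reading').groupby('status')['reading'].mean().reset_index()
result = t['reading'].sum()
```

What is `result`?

879.0

take 3 rows with largest reading:
   temp status  reading
3    -8     ok      590
5    16   fail      372
0    45   fail      206
group by status, mean of reading:
status
fail    289.0
ok      590.0
Name: reading, dtype: float64
reset_index():
  status  reading
0   fail    289.0
1     ok    590.0
Hence 879.0.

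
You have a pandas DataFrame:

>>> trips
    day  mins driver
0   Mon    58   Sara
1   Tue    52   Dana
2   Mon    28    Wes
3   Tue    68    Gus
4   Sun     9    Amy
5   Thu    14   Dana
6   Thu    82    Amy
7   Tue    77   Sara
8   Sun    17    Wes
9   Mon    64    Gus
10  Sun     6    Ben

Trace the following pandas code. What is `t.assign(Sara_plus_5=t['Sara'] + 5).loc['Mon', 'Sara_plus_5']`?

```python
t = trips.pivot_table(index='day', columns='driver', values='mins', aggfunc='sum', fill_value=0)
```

pivot: rows=day, cols=driver, sum(mins):
driver  Amy  Ben  Dana  Gus  Sara  Wes
day                                   
Mon       0    0     0   64    58   28
Sun       9    6     0    0     0   17
Thu      82    0    14    0     0    0
Tue       0    0    52   68    77    0
add column Sara_plus_5 = t['Sara'] + 5:
driver  Amy  Ben  Dana  Gus  Sara  Wes  Sara_plus_5
day                                                
Mon       0    0     0   64    58   28           63
Sun       9    6     0    0     0   17            5
Thu      82    0    14    0     0    0            5
Tue       0    0    52   68    77    0           82

63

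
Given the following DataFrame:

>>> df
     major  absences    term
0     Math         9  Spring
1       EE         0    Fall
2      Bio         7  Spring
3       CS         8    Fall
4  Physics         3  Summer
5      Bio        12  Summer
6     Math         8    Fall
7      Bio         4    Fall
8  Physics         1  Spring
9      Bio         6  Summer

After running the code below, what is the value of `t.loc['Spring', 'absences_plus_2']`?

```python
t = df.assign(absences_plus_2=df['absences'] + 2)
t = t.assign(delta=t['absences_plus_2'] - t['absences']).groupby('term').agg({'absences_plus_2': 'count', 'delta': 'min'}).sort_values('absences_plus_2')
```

add column absences_plus_2 = df['absences'] + 2:
     major  absences    term  absences_plus_2
0     Math         9  Spring               11
1       EE         0    Fall                2
2      Bio         7  Spring                9
3       CS         8    Fall               10
4  Physics         3  Summer                5
5      Bio        12  Summer               14
6     Math         8    Fall               10
7      Bio         4    Fall                6
8  Physics         1  Spring                3
9      Bio         6  Summer                8
add column delta = t['absences_plus_2'] - t['absences']:
     major  absences    term  absences_plus_2  delta
0     Math         9  Spring               11      2
1       EE         0    Fall                2      2
2      Bio         7  Spring                9      2
3       CS         8    Fall               10      2
4  Physics         3  Summer                5      2
5      Bio        12  Summer               14      2
6     Math         8    Fall               10      2
7      Bio         4    Fall                6      2
8  Physics         1  Spring                3      2
9      Bio         6  Summer                8      2
group by term: count(absences_plus_2), min(delta):
        absences_plus_2  delta
term                          
Fall                  4      2
Spring                3      2
Summer                3      2
sort by absences_plus_2:
        absences_plus_2  delta
term                          
Spring                3      2
Summer                3      2
Fall                  4      2
Reading off the value at row 'Spring', column 'absences_plus_2', we get 3.

3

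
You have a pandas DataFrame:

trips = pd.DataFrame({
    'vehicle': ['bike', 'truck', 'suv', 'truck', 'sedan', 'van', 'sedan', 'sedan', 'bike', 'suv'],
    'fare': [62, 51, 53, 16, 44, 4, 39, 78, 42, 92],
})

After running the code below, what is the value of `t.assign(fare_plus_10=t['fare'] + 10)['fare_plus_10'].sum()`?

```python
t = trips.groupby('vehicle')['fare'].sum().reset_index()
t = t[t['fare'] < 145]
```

group by vehicle, sum of fare:
vehicle
bike     104
sedan    161
suv      145
truck     67
van        4
Name: fare, dtype: int64
reset_index():
  vehicle  fare
0    bike   104
1   sedan   161
2     suv   145
3   truck    67
4     van     4
filter rows where fare < 145:
  vehicle  fare
0    bike   104
3   truck    67
4     van     4
add column fare_plus_10 = t['fare'] + 10:
  vehicle  fare  fare_plus_10
0    bike   104           114
3   truck    67            77
4     van     4            14
Taking the sum of column 'fare_plus_10' gives 205.

205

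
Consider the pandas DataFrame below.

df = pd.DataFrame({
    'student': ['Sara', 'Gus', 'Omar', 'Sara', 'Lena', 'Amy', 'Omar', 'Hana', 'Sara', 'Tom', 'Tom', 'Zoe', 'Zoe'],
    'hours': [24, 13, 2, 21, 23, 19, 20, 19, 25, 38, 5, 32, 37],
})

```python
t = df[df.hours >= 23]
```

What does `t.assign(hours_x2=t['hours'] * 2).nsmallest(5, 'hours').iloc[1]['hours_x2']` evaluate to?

filter rows where hours >= 23:
   student  hours
0     Sara     24
4     Lena     23
8     Sara     25
9      Tom     38
11     Zoe     32
12     Zoe     37
add column hours_x2 = t['hours'] * 2:
   student  hours  hours_x2
0     Sara     24        48
4     Lena     23        46
8     Sara     25        50
9      Tom     38        76
11     Zoe     32        64
12     Zoe     37        74
take 5 rows with smallest hours:
   student  hours  hours_x2
4     Lena     23        46
0     Sara     24        48
8     Sara     25        50
11     Zoe     32        64
12     Zoe     37        74
Finally, value at position 1, column 'hours_x2' = 48.

48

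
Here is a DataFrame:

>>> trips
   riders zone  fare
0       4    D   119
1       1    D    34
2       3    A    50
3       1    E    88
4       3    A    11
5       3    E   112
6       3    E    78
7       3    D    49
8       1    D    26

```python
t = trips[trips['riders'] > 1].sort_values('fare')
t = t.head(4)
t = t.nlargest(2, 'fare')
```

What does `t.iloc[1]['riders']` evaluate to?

filter rows where riders > 1:
   riders zone  fare
0       4    D   119
2       3    A    50
4       3    A    11
5       3    E   112
6       3    E    78
7       3    D    49
sort by fare:
   riders zone  fare
4       3    A    11
7       3    D    49
2       3    A    50
6       3    E    78
5       3    E   112
0       4    D   119
take first 4 rows:
   riders zone  fare
4       3    A    11
7       3    D    49
2       3    A    50
6       3    E    78
take 2 rows with largest fare:
   riders zone  fare
6       3    E    78
2       3    A    50
Then the value at position 1, column 'riders': 3

3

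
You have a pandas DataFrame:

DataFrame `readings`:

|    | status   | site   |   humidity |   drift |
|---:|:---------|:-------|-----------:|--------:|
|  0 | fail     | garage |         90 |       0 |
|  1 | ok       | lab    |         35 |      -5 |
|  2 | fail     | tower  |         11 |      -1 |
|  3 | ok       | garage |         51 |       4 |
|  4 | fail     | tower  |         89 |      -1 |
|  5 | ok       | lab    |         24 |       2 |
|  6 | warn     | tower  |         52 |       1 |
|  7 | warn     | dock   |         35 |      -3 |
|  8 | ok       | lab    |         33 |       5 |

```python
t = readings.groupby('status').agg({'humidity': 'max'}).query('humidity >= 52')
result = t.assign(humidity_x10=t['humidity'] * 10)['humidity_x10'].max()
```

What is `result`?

900

group by status, max of humidity:
        humidity
status          
fail          90
ok            51
warn          52
filter rows where humidity >= 52:
        humidity
status          
fail          90
warn          52
add column humidity_x10 = t['humidity'] * 10:
        humidity  humidity_x10
status                        
fail          90           900
warn          52           520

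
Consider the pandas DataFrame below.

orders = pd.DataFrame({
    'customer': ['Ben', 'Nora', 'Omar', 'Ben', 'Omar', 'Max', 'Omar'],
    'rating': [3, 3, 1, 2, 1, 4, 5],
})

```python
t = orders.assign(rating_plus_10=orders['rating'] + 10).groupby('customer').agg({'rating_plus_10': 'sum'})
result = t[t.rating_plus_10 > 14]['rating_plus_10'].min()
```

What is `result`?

add column rating_plus_10 = orders['rating'] + 10:
  customer  rating  rating_plus_10
0      Ben       3              13
1     Nora       3              13
2     Omar       1              11
3      Ben       2              12
4     Omar       1              11
5      Max       4              14
6     Omar       5              15
group by customer, sum of rating_plus_10:
          rating_plus_10
customer                
Ben                   25
Max                   14
Nora                  13
Omar                  37
filter rows where rating_plus_10 > 14:
          rating_plus_10
customer                
Ben                   25
Omar                  37
So min() = 25.

25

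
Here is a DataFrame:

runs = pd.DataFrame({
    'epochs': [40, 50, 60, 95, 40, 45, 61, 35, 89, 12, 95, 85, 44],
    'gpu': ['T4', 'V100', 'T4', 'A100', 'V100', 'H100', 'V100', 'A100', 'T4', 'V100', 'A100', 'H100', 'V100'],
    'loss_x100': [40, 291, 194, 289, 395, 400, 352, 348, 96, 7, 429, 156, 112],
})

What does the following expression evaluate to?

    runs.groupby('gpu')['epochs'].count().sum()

13

group by gpu, count of epochs:
gpu
A100    3
H100    2
T4      3
V100    5
Name: epochs, dtype: int64
So sum() = 13.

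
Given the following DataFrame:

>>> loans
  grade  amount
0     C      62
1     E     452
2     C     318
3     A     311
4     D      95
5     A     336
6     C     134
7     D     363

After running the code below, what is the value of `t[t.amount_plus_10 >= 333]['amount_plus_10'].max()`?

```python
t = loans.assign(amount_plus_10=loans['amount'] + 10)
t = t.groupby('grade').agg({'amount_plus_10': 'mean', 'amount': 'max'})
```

add column amount_plus_10 = loans['amount'] + 10:
  grade  amount  amount_plus_10
0     C      62              72
1     E     452             462
2     C     318             328
3     A     311             321
4     D      95             105
5     A     336             346
6     C     134             144
7     D     363             373
group by grade: mean(amount_plus_10), max(amount):
       amount_plus_10  amount
grade                        
A          333.500000     336
C          181.333333     318
D          239.000000     363
E          462.000000     452
filter rows where amount_plus_10 >= 333:
       amount_plus_10  amount
grade                        
A               333.5     336
E               462.0     452

462.0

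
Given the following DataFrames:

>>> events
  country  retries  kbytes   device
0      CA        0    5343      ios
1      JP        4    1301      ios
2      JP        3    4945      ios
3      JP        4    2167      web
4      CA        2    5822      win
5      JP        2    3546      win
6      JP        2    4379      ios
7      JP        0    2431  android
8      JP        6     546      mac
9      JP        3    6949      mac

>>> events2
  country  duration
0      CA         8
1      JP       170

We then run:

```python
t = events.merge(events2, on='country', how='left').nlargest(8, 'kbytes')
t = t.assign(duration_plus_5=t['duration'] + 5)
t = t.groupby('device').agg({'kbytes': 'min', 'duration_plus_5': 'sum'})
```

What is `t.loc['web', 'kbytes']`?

merge on 'country' (how='left') → 10 rows:
  country  retries  kbytes   device  duration
0      CA        0    5343      ios         8
1      JP        4    1301      ios       170
2      JP        3    4945      ios       170
3      JP        4    2167      web       170
4      CA        2    5822      win         8
5      JP        2    3546      win       170
6      JP        2    4379      ios       170
7      JP        0    2431  android       170
8      JP        6     546      mac       170
9      JP        3    6949      mac       170
take 8 rows with largest kbytes:
  country  retries  kbytes   device  duration
9      JP        3    6949      mac       170
4      CA        2    5822      win         8
0      CA        0    5343      ios         8
2      JP        3    4945      ios       170
6      JP        2    4379      ios       170
5      JP        2    3546      win       170
7      JP        0    2431  android       170
3      JP        4    2167      web       170
add column duration_plus_5 = t['duration'] + 5:
  country  retries  kbytes   device  duration  duration_plus_5
9      JP        3    6949      mac       170              175
4      CA        2    5822      win         8               13
0      CA        0    5343      ios         8               13
2      JP        3    4945      ios       170              175
6      JP        2    4379      ios       170              175
5      JP        2    3546      win       170              175
7      JP        0    2431  android       170              175
3      JP        4    2167      web       170              175
group by device: min(kbytes), sum(duration_plus_5):
         kbytes  duration_plus_5
device                          
android    2431              175
ios        4379              363
mac        6949              175
web        2167              175
win        3546              188
Then the value at row 'web', column 'kbytes': 2167

2167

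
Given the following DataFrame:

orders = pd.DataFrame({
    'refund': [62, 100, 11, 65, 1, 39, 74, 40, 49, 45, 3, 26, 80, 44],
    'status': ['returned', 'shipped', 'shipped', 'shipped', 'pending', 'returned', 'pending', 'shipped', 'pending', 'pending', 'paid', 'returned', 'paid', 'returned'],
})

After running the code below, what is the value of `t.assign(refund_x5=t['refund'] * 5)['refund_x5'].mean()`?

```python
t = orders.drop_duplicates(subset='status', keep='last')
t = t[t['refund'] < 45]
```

drop duplicate status (keep=last):
    refund    status
7       40   shipped
9       45   pending
12      80      paid
13      44  returned
filter rows where refund < 45:
    refund    status
7       40   shipped
13      44  returned
add column refund_x5 = t['refund'] * 5:
    refund    status  refund_x5
7       40   shipped        200
13      44  returned        220
The mean of column 'refund_x5' is 210.0.

210.0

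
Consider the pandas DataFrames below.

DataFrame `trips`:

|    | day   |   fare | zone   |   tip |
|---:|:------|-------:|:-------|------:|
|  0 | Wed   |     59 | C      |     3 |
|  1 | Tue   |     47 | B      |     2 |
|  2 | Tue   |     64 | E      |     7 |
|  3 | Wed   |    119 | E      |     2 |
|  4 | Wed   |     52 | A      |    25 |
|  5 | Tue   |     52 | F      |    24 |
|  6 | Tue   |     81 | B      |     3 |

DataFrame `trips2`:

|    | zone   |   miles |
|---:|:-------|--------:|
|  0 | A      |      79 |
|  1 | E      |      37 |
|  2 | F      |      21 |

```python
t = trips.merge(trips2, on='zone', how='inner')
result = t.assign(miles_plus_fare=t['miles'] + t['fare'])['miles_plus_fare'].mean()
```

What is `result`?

merge on 'zone' (how='inner') → 4 rows:
   day  fare zone  tip  miles
0  Tue    64    E    7     37
1  Wed   119    E    2     37
2  Wed    52    A   25     79
3  Tue    52    F   24     21
add column miles_plus_fare = t['miles'] + t['fare']:
   day  fare zone  tip  miles  miles_plus_fare
0  Tue    64    E    7     37              101
1  Wed   119    E    2     37              156
2  Wed    52    A   25     79              131
3  Tue    52    F   24     21               73
mean of column 'miles_plus_fare' → 115.25

115.25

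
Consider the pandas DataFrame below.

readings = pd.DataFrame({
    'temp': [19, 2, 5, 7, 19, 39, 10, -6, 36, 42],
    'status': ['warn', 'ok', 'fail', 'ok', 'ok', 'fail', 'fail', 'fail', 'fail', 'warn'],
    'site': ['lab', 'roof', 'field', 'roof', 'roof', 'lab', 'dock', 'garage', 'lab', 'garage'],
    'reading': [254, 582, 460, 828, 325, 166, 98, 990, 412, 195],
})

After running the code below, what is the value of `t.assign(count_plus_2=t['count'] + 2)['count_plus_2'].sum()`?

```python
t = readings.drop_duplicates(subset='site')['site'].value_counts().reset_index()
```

drop duplicate site (keep=first):
   temp status    site  reading
0    19   warn     lab      254
1     2     ok    roof      582
2     5   fail   field      460
6    10   fail    dock       98
7    -6   fail  garage      990
value_counts of site:
site
lab       1
roof      1
field     1
dock      1
garage    1
Name: count, dtype: int64
reset_index():
     site  count
0     lab      1
1    roof      1
2   field      1
3    dock      1
4  garage      1
add column count_plus_2 = t['count'] + 2:
     site  count  count_plus_2
0     lab      1             3
1    roof      1             3
2   field      1             3
3    dock      1             3
4  garage      1             3
Then the sum of column 'count_plus_2': 15

15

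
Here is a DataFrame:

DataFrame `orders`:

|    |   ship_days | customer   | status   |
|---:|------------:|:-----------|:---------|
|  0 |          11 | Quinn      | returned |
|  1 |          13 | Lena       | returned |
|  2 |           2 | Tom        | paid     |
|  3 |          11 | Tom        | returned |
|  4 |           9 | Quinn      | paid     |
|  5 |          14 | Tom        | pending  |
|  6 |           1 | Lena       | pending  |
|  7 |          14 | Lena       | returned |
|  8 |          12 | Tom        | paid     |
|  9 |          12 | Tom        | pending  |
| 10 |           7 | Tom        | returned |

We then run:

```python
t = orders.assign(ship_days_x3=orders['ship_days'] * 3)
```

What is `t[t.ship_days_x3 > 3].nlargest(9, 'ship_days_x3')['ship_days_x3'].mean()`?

34.3333333333

add column ship_days_x3 = orders['ship_days'] * 3:
    ship_days customer    status  ship_days_x3
0          11    Quinn  returned            33
1          13     Lena  returned            39
2           2      Tom      paid             6
3          11      Tom  returned            33
4           9    Quinn      paid            27
5          14      Tom   pending            42
6           1     Lena   pending             3
7          14     Lena  returned            42
8          12      Tom      paid            36
9          12      Tom   pending            36
10          7      Tom  returned            21
filter rows where ship_days_x3 > 3:
    ship_days customer    status  ship_days_x3
0          11    Quinn  returned            33
1          13     Lena  returned            39
2           2      Tom      paid             6
3          11      Tom  returned            33
4           9    Quinn      paid            27
5          14      Tom   pending            42
7          14     Lena  returned            42
8          12      Tom      paid            36
9          12      Tom   pending            36
10          7      Tom  returned            21
take 9 rows with largest ship_days_x3:
    ship_days customer    status  ship_days_x3
5          14      Tom   pending            42
7          14     Lena  returned            42
1          13     Lena  returned            39
8          12      Tom      paid            36
9          12      Tom   pending            36
0          11    Quinn  returned            33
3          11      Tom  returned            33
4           9    Quinn      paid            27
10          7      Tom  returned            21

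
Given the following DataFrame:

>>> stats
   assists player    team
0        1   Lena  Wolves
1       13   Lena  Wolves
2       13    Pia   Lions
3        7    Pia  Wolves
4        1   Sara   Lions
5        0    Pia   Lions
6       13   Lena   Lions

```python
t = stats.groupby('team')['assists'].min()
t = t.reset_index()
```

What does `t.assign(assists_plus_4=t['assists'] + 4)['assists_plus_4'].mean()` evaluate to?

group by team, min of assists:
team
Lions     0
Wolves    1
Name: assists, dtype: int64
reset_index():
     team  assists
0   Lions        0
1  Wolves        1
add column assists_plus_4 = t['assists'] + 4:
     team  assists  assists_plus_4
0   Lions        0               4
1  Wolves        1               5

4.5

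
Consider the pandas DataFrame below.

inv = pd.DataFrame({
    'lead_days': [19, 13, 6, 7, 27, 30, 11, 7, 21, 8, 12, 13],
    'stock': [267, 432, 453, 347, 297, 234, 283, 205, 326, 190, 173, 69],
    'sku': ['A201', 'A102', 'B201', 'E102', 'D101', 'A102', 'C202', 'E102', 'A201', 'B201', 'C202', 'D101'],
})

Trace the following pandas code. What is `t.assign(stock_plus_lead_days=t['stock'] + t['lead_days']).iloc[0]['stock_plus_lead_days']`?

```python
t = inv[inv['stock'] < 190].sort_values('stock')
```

82

filter rows where stock < 190:
    lead_days  stock   sku
10         12    173  C202
11         13     69  D101
sort by stock:
    lead_days  stock   sku
11         13     69  D101
10         12    173  C202
add column stock_plus_lead_days = t['stock'] + t['lead_days']:
    lead_days  stock   sku  stock_plus_lead_days
11         13     69  D101                    82
10         12    173  C202                   185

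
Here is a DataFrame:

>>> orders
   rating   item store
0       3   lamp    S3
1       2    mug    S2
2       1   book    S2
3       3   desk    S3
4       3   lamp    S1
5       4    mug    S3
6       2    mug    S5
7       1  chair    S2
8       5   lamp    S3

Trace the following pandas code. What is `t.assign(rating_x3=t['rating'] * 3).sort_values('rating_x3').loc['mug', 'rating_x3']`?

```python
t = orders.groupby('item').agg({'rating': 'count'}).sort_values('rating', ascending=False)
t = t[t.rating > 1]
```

group by item, count of rating:
       rating
item         
book        1
chair       1
desk        1
lamp        3
mug         3
sort by rating descending:
       rating
item         
lamp        3
mug         3
book        1
chair       1
desk        1
filter rows where rating > 1:
      rating
item        
lamp       3
mug        3
add column rating_x3 = t['rating'] * 3:
      rating  rating_x3
item                   
lamp       3          9
mug        3          9
sort by rating_x3:
      rating  rating_x3
item                   
lamp       3          9
mug        3          9
The value at row 'mug', column 'rating_x3' is 9.

9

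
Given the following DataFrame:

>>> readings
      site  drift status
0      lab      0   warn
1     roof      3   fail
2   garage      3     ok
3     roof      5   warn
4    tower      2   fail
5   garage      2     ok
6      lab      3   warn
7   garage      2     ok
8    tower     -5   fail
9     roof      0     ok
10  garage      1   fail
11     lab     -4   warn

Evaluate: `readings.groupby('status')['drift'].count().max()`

group by status, count of drift:
status
fail    4
ok      4
warn    4
Name: drift, dtype: int64

4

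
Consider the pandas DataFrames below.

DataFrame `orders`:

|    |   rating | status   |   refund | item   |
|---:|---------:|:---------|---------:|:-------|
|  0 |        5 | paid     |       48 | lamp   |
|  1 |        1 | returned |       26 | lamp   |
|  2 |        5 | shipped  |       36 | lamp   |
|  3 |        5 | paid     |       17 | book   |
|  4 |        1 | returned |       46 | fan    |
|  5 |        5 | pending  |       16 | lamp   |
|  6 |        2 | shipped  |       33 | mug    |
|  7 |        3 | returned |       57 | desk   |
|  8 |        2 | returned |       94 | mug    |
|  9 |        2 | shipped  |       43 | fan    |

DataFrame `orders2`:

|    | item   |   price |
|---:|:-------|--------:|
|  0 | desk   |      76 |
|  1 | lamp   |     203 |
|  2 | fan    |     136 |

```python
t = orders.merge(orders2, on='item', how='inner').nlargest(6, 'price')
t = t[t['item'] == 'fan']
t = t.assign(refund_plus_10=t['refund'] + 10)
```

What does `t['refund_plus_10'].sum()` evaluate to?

109

merge on 'item' (how='inner') → 7 rows:
   rating    status  refund  item  price
0       5      paid      48  lamp    203
1       1  returned      26  lamp    203
2       5   shipped      36  lamp    203
3       1  returned      46   fan    136
4       5   pending      16  lamp    203
5       3  returned      57  desk     76
6       2   shipped      43   fan    136
take 6 rows with largest price:
   rating    status  refund  item  price
0       5      paid      48  lamp    203
1       1  returned      26  lamp    203
2       5   shipped      36  lamp    203
4       5   pending      16  lamp    203
3       1  returned      46   fan    136
6       2   shipped      43   fan    136
filter rows where item == 'fan':
   rating    status  refund item  price
3       1  returned      46  fan    136
6       2   shipped      43  fan    136
add column refund_plus_10 = t['refund'] + 10:
   rating    status  refund item  price  refund_plus_10
3       1  returned      46  fan    136              56
6       2   shipped      43  fan    136              53
The sum of column 'refund_plus_10' is 109.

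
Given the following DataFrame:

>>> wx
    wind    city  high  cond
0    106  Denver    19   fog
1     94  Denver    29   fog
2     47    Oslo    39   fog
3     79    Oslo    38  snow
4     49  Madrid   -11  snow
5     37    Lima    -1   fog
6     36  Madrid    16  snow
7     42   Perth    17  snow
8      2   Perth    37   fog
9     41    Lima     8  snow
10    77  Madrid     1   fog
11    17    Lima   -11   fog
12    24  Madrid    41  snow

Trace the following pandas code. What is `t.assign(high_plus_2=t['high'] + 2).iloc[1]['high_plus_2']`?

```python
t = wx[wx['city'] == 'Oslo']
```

40

filter rows where city == 'Oslo':
   wind  city  high  cond
2    47  Oslo    39   fog
3    79  Oslo    38  snow
add column high_plus_2 = t['high'] + 2:
   wind  city  high  cond  high_plus_2
2    47  Oslo    39   fog           41
3    79  Oslo    38  snow           40
Hence 40.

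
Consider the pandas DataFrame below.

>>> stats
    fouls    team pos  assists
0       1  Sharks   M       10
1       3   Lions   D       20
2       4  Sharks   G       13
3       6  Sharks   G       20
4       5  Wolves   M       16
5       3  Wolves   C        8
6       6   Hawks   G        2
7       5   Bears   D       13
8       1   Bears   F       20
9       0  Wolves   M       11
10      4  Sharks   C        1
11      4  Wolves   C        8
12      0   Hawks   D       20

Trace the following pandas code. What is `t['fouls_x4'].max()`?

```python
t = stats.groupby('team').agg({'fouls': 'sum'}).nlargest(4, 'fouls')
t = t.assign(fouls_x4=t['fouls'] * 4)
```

group by team, sum of fouls:
        fouls
team         
Bears       6
Hawks       6
Lions       3
Sharks     15
Wolves     12
take 4 rows with largest fouls:
        fouls
team         
Sharks     15
Wolves     12
Bears       6
Hawks       6
add column fouls_x4 = t['fouls'] * 4:
        fouls  fouls_x4
team                   
Sharks     15        60
Wolves     12        48
Bears       6        24
Hawks       6        24
Finally, max of column 'fouls_x4' = 60.

60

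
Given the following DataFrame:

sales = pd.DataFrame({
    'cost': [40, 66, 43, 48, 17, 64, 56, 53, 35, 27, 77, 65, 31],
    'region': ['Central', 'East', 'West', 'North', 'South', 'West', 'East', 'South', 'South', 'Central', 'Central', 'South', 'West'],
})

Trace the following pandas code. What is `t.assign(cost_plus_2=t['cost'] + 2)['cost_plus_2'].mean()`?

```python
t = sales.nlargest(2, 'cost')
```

73.5

take 2 rows with largest cost:
    cost   region
10    77  Central
1     66     East
add column cost_plus_2 = t['cost'] + 2:
    cost   region  cost_plus_2
10    77  Central           79
1     66     East           68
Taking the mean of column 'cost_plus_2' gives 73.5.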